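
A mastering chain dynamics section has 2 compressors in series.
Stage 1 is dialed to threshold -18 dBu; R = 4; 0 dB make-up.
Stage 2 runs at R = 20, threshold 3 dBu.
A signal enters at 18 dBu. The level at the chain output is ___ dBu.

Stage 1: overshoot 36 dB → 36/4 = 9 dB → -9 dBu.
Stage 2: -9 dBu ≤ 3 dBu, so stage 2 doesn't engage; output -9 dBu.

-9 dBu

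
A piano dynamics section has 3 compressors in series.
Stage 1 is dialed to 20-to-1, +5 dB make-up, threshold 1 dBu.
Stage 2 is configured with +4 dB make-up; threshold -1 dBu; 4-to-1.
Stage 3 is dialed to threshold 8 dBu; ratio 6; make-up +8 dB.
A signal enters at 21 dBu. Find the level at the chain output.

13 dBu

Stage 1: 21 dBu is 20 dB over 1 dBu; at 20:1 that becomes 1 dB over, giving 2 dBu; +5 dB make-up → 7 dBu.
Stage 2: 7 dBu is 8 dB over -1 dBu; at 4:1 that becomes 2 dB over, giving 1 dBu; +4 dB make-up → 5 dBu.
Stage 3: below threshold (5 ≤ 8); passes unchanged; make-up brings it to 13 dBu.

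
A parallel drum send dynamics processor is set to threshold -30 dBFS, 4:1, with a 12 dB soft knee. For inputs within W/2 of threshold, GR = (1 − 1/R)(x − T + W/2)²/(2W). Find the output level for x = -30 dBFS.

-31.125 dBFS

x − T + W/2 = -30 − (-30) + 6 = 6.
GR = (1 − 1/4) × 6² / 24 = 0.75 × 36 / 24 = 1.125 dB.
Output = -30 − 1.125 = -31.125 dBFS.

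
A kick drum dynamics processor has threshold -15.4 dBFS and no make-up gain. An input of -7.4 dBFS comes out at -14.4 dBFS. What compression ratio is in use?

8:1

Input overshoot = -7.4 − (-15.4) = 8 dB; output overshoot = -14.4 − (-15.4) = 1 dB.
Ratio = 8 / 1 = 8.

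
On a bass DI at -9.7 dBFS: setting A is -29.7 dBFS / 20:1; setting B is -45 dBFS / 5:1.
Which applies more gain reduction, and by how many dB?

B, by 9.24 dB

A: GR = 20 − 20/20 = 19 dB.
B: GR = 35.3 − 35.3/5 = 28.24 dB.
B reduces 9.24 dB more.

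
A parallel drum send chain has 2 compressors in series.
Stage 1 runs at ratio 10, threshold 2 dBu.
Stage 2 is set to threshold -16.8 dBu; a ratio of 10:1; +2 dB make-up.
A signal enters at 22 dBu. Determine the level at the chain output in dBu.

-12.72 dBu

Stage 1: 20 dB above 2 dBu, reduced 10:1 to 2 dB above → 4 dBu.
Stage 2: 4 dBu is 20.8 dB over -16.8 dBu; at 10:1 that becomes 2.08 dB over, giving -14.72 dBu; +2 dB make-up → -12.72 dBu.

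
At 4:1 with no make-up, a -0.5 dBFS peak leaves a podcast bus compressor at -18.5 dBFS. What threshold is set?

-24.5 dBFS

Input is 24 dB above T (since output overshoot × R = input overshoot: (-18.5 − T)·4 = -0.5 − T gives T = -24.5 dBFS).
Check: -24.5 + (-0.5 − (-24.5))/4 = -24.5 + 6 = -18.5 dBFS. ✓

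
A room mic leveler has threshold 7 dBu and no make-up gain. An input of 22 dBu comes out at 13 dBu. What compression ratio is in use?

Input overshoot = 22 − 7 = 15 dB; output overshoot = 13 − 7 = 6 dB.
Ratio = 15 / 6 = 2.5.

2.5:1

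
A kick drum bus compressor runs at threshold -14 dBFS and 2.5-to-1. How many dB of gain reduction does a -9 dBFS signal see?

The signal is 5 dB above threshold.
A 2.5:1 ratio leaves 2 dB of that excess.
Gain reduction = 5 − 2 = 3 dB.

3 dB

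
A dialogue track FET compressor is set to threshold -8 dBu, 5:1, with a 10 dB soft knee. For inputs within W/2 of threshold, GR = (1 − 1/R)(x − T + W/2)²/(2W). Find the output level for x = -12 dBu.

-12.04 dBu

x − T + W/2 = -12 − (-8) + 5 = 1.
GR = (1 − 1/5) × 1² / 20 = 0.8 × 1 / 20 = 0.04 dB.
Output = -12 − 0.04 = -12.04 dBu.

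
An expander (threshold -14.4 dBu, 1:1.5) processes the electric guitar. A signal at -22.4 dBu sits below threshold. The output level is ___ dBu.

Below threshold, a 1:1.5 expander applies gain = (1.5−1)×(T − x) of attenuation.
(1.5−1) × 8 = 4 dB, so output = -22.4 − 4 = -26.4 dBu.

-26.4 dBu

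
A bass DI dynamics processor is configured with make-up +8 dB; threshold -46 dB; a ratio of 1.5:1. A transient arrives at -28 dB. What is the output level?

-26 dB

-28 dB sits 18 dB over threshold.
1.5:1 compression reduces that to 18/1.5 = 12 dB over.
That puts the output at -34 dB; make-up adds 8 dB, giving -26 dB.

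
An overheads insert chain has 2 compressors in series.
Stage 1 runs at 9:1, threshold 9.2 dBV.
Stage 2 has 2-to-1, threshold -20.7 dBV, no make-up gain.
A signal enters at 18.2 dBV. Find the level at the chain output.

-5.25 dBV

Stage 1: 18.2 dBV is 9 dB over 9.2 dBV; at 9:1 that becomes 1 dB over, giving 10.2 dBV.
Stage 2: 30.9 dB above -20.7 dBV, reduced 2:1 to 15.45 dB above → -5.25 dBV.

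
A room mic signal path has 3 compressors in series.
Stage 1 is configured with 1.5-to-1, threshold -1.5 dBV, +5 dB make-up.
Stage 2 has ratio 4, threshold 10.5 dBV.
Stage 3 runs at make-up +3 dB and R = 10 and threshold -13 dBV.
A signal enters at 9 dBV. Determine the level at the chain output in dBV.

Stage 1: overshoot 10.5 dB → 10.5/1.5 = 7 dB → 5.5 dBV; +5 dB make-up → 10.5 dBV.
Stage 2: 10.5 dBV ≤ 10.5 dBV, so stage 2 doesn't engage; output 10.5 dBV.
Stage 3: 23.5 dB above -13 dBV, reduced 10:1 to 2.35 dB above → -10.65 dBV; +3 dB make-up → -7.65 dBV.

-7.65 dBV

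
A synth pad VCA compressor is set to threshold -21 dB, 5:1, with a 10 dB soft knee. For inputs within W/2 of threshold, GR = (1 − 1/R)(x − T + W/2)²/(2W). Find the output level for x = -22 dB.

-22.64 dB

x − T + W/2 = -22 − (-21) + 5 = 4.
GR = (1 − 1/5) × 4² / 20 = 0.8 × 16 / 20 = 0.64 dB.
Output = -22 − 0.64 = -22.64 dB.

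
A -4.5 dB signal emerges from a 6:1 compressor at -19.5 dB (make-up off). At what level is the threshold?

-22.5 dB

Let T be the threshold. Output overshoot = (input overshoot)/R, so -19.5 − T = (-4.5 − T)/6.
6·(-19.5 − T) = -4.5 − T → 5·T = -117 − (-4.5) = -112.5.
T = -112.5/5 = -22.5 dB.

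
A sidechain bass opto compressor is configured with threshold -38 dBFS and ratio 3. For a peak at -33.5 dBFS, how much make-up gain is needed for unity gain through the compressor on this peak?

Without make-up, output = threshold + overshoot/3 = -38 + 1.5 = -36.5 dBFS.
Gap to target: 3 dB.

3 dB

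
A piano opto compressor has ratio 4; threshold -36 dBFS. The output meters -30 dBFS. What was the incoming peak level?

The compressed level sits -30 − (-36) = 6 dB over threshold.
Before 4:1 compression the overshoot was 6 × 4 = 24 dB, so input = -36 + 24 = -12 dBFS.

-12 dBFS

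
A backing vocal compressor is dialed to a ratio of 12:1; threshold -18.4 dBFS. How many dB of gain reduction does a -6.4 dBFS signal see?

The signal is 12 dB above threshold.
At 12:1, output sits 12/12 = 1 dB above threshold.
GR = overshoot in − overshoot out = 12 − 1 = 11 dB.

11 dB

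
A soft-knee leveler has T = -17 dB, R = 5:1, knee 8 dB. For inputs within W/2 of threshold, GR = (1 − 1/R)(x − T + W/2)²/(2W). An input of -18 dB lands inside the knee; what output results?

x − T + W/2 = -18 − (-17) + 4 = 3.
GR = (1 − 1/5) × 3² / 16 = 0.8 × 9 / 16 = 0.45 dB.
Output = -18 − 0.45 = -18.45 dB.

-18.45 dB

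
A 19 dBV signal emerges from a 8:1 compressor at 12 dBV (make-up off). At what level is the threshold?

Gain reduction = 19 − 12 = 7 dB; output overshoot = GR / (R − 1) = 7 / 7 = 1 dB.
Threshold = output − output overshoot = 12 − 1 = 11 dBV.

11 dBV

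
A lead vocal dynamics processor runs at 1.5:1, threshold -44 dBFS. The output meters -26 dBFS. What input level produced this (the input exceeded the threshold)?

-17 dBFS

Post-compression overshoot = -26 − (-44) = 18 dB.
Before 1.5:1 compression the overshoot was 18 × 1.5 = 27 dB, so input = -44 + 27 = -17 dBFS.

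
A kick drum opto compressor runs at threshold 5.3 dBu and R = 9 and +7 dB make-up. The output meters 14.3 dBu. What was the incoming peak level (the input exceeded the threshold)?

Remove make-up: 14.3 − 7 = 7.3 dBu.
That's 2 dB above the 5.3 dBu threshold.
Undo the ratio: input overshoot = 2 × 9 = 18 dB, giving input = 23.3 dBu.

23.3 dBu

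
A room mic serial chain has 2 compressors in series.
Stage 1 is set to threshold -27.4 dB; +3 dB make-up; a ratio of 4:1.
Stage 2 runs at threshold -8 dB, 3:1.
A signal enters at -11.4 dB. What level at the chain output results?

Stage 1: overshoot 16 dB → 16/4 = 4 dB → -23.4 dB; +3 dB make-up → -20.4 dB.
Stage 2: -20.4 dB is at or below the -8 dB threshold — no compression; output -20.4 dB.

-20.4 dB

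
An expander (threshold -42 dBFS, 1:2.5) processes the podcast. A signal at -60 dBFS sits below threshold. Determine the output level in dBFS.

The input is 18 dB below the -42 dBFS threshold.
A 1:2.5 expander multiplies undershoot by 2.5: 18 × 2.5 = 45 dB below threshold.
Output = -42 − 45 = -87 dBFS.

-87 dBFS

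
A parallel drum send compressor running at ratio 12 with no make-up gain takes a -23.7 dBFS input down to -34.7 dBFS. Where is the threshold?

Let T be the threshold. Output overshoot = (input overshoot)/R, so -34.7 − T = (-23.7 − T)/12.
12·(-34.7 − T) = -23.7 − T → 11·T = -416.4 − (-23.7) = -392.7.
T = -392.7/11 = -35.7 dBFS.

-35.7 dBFS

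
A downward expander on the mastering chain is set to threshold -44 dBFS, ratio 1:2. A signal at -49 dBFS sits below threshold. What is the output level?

The input is 5 dB below the -44 dBFS threshold.
A 1:2 expander multiplies undershoot by 2: 5 × 2 = 10 dB below threshold.
Output = -44 − 10 = -54 dBFS.

-54 dBFS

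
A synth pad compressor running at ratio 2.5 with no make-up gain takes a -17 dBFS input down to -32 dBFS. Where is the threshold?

-42 dBFS

Gain reduction = -17 − (-32) = 15 dB; output overshoot = GR / (R − 1) = 15 / 1.5 = 10 dB.
Threshold = output − output overshoot = -32 − 10 = -42 dBFS.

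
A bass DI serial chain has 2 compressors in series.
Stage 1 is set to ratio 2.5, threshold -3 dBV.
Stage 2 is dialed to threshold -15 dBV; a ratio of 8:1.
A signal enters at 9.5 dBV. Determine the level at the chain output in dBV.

Stage 1: overshoot 12.5 dB → 12.5/2.5 = 5 dB → 2 dBV.
Stage 2: 17 dB above -15 dBV, reduced 8:1 to 2.125 dB above → -12.875 dBV.

-12.875 dBV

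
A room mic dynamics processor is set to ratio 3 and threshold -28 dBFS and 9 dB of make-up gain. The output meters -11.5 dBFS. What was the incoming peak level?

Stripping the +9 dB make-up gives -20.5 dBFS at the gain stage.
The compressed level sits -20.5 − (-28) = 7.5 dB over threshold.
Before 3:1 compression the overshoot was 7.5 × 3 = 22.5 dB, so input = -28 + 22.5 = -5.5 dBFS.

-5.5 dBFS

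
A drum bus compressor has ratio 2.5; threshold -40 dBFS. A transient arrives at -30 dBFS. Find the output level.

The input is 10 dB above the -40 dBFS threshold.
2.5:1 compression reduces that to 10/2.5 = 4 dB over.
Output = -40 + 4 = -36 dBFS.

-36 dBFS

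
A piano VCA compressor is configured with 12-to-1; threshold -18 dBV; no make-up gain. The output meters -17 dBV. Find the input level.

That's 1 dB above the -18 dBV threshold.
Input overshoot = R × output overshoot = 12 dB → input = -18 + 12 = -6 dBV.

-6 dBV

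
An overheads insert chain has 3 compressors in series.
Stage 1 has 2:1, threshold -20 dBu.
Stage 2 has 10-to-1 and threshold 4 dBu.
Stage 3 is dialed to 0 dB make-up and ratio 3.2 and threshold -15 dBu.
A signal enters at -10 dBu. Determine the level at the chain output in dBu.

-15 dBu

Stage 1: 10 dB above -20 dBu, reduced 2:1 to 5 dB above → -15 dBu.
Stage 2: -15 dBu ≤ 4 dBu, so stage 2 doesn't engage; output -15 dBu.
Stage 3: -15 dBu ≤ -15 dBu, so stage 3 doesn't engage; output -15 dBu.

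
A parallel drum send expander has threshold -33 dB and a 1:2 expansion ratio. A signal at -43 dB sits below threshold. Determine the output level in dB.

Undershoot = (-33) − (-43) = 10 dB.
At 1:2, that expands to 20 dB under threshold.
Output = -33 − 20 = -53 dB.

-53 dB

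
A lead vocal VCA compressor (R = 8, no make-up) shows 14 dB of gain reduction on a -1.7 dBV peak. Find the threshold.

-17.7 dBV

Gain reduction = -1.7 − (-15.7) = 14 dB; output overshoot = GR / (R − 1) = 14 / 7 = 2 dB.
Threshold = output − output overshoot = -15.7 − 2 = -17.7 dBV.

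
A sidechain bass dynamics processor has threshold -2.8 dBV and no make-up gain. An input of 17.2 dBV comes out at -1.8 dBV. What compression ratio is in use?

Input overshoot = 17.2 − (-2.8) = 20 dB; output overshoot = -1.8 − (-2.8) = 1 dB.
Ratio = 20 / 1 = 20.

20:1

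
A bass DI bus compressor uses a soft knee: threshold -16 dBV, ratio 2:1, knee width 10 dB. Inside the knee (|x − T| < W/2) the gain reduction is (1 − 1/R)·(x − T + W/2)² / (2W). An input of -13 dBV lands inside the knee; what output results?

x − T + W/2 = -13 − (-16) + 5 = 8.
GR = (1 − 1/2) × 8² / 20 = 0.5 × 64 / 20 = 1.6 dB.
Output = -13 − 1.6 = -14.6 dBV.

-14.6 dBV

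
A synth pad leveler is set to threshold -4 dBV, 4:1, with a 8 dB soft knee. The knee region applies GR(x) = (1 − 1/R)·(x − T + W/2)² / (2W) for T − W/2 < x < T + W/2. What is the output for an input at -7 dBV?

-7.046875 dBV

x − T + W/2 = -7 − (-4) + 4 = 1.
GR = (1 − 1/4) × 1² / 16 = 0.75 × 1 / 16 = 0.046875 dB.
Output = -7 − 0.046875 = -7.046875 dBV.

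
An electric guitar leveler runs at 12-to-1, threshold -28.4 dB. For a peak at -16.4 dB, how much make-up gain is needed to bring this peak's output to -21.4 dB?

6 dB

Overshoot 12 dB → 12/12 = 1 dB after compression, so the compressed level is -28.4 + 1 = -27.4 dB.
Make-up = target − compressed = -21.4 − (-27.4) = 6 dB.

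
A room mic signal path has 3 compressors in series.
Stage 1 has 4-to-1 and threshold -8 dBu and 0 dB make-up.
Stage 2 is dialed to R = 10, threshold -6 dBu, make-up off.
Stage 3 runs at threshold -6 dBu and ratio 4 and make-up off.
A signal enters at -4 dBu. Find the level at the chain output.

Stage 1: overshoot 4 dB → 4/4 = 1 dB → -7 dBu.
Stage 2: below threshold (-7 ≤ -6); passes unchanged; output -7 dBu.
Stage 3: -7 dBu is at or below the -6 dBu threshold — no compression; output -7 dBu.

-7 dBu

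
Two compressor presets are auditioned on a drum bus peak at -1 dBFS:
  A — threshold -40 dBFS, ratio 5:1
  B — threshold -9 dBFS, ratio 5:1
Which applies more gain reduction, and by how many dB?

A, by 24.8 dB

A: 39 dB over, compressed to 7.8 dB over, so 31.2 dB of GR.
B: 8 dB over, compressed to 1.6 dB over, so 6.4 dB of GR.
A reduces 24.8 dB more.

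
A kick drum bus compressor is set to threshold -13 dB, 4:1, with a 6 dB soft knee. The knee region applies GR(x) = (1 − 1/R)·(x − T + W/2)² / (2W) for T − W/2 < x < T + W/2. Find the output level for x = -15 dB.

-15.0625 dB

x − T + W/2 = -15 − (-13) + 3 = 1.
GR = (1 − 1/4) × 1² / 12 = 0.75 × 1 / 12 = 0.0625 dB.
Output = -15 − 0.0625 = -15.0625 dB.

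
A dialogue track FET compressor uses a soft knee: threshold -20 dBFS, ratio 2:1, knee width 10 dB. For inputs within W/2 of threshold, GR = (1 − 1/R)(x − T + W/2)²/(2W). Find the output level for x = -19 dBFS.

-19.9 dBFS

x − T + W/2 = -19 − (-20) + 5 = 6.
GR = (1 − 1/2) × 6² / 20 = 0.5 × 36 / 20 = 0.9 dB.
Output = -19 − 0.9 = -19.9 dBFS.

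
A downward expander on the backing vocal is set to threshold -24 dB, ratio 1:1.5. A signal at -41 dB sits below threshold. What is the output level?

-49.5 dB

The input is 17 dB below the -24 dB threshold.
A 1:1.5 expander multiplies undershoot by 1.5: 17 × 1.5 = 25.5 dB below threshold.
Output = -24 − 25.5 = -49.5 dB.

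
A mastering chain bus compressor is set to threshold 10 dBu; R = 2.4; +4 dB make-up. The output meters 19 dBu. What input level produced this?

22 dBu

Before make-up, the level was 19 − 4 = 15 dBu.
Post-compression overshoot = 15 − 10 = 5 dB.
Before 2.4:1 compression the overshoot was 5 × 2.4 = 12 dB, so input = 10 + 12 = 22 dBu.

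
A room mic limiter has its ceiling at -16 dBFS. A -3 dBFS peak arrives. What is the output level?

-16 dBFS

The limiter clamps the peak to its -16 dBFS ceiling.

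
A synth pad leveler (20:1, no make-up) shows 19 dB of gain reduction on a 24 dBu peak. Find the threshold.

4 dBu

Let T be the threshold. Output overshoot = (input overshoot)/R, so 5 − T = (24 − T)/20.
20·(5 − T) = 24 − T → 19·T = 100 − 24 = 76.
T = 76/19 = 4 dBu.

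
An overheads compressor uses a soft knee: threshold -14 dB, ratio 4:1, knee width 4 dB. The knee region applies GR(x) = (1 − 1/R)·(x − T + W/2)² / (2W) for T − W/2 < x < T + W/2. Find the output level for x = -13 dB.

x − T + W/2 = -13 − (-14) + 2 = 3.
GR = (1 − 1/4) × 3² / 8 = 0.75 × 9 / 8 = 0.84375 dB.
Output = -13 − 0.84375 = -13.84375 dB.

-13.84375 dB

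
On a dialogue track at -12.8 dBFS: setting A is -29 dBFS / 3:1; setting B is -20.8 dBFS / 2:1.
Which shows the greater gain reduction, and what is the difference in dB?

A: overshoot 16.2 dB → output overshoot 5.4 dB → GR 10.8 dB.
B: overshoot 8 dB → output overshoot 4 dB → GR 4 dB.
A applies 6.8 dB more gain reduction.

A, by 6.8 dB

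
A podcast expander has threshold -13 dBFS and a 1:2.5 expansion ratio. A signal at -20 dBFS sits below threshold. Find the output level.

-30.5 dBFS

The input is 7 dB below the -13 dBFS threshold.
A 1:2.5 expander multiplies undershoot by 2.5: 7 × 2.5 = 17.5 dB below threshold.
Output = -13 − 17.5 = -30.5 dBFS.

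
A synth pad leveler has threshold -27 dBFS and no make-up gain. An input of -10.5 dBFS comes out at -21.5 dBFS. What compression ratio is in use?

Input overshoot = -10.5 − (-27) = 16.5 dB; output overshoot = -21.5 − (-27) = 5.5 dB.
Ratio = 16.5 / 5.5 = 3.

3:1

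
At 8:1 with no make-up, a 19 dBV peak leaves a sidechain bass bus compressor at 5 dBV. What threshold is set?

Let T be the threshold. Output overshoot = (input overshoot)/R, so 5 − T = (19 − T)/8.
8·(5 − T) = 19 − T → 7·T = 40 − 19 = 21.
T = 21/7 = 3 dBV.

3 dBV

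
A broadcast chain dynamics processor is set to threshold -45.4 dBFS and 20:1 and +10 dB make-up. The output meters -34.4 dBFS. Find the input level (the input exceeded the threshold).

-25.4 dBFS

Before make-up, the level was -34.4 − 10 = -44.4 dBFS.
The compressed level sits -44.4 − (-45.4) = 1 dB over threshold.
Input overshoot = R × output overshoot = 20 dB → input = -45.4 + 20 = -25.4 dBFS.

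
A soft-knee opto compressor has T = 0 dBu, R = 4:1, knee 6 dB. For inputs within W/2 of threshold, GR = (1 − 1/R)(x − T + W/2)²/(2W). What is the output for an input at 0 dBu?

x − T + W/2 = 0 − 0 + 3 = 3.
GR = (1 − 1/4) × 3² / 12 = 0.75 × 9 / 12 = 0.5625 dB.
Output = 0 − 0.5625 = -0.5625 dBu.

-0.5625 dBu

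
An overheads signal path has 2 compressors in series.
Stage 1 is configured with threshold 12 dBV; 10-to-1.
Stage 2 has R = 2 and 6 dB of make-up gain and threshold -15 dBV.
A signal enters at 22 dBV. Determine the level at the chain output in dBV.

5 dBV

Stage 1: overshoot 10 dB → 10/10 = 1 dB → 13 dBV.
Stage 2: overshoot 28 dB → 28/2 = 14 dB → -1 dBV; +6 dB make-up → 5 dBV.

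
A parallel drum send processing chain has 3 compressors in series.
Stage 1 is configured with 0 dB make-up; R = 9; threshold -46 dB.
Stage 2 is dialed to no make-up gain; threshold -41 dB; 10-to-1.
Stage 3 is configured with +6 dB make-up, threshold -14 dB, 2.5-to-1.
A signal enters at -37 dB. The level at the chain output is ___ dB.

-39 dB

Stage 1: 9 dB above -46 dB, reduced 9:1 to 1 dB above → -45 dB.
Stage 2: -45 dB ≤ -41 dB, so stage 2 doesn't engage; output -45 dB.
Stage 3: below threshold (-45 ≤ -14); passes unchanged; make-up brings it to -39 dB.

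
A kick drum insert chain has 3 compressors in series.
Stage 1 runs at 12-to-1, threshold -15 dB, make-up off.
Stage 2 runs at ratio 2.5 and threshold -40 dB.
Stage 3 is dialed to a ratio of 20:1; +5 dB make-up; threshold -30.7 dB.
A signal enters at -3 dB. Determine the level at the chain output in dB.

-25.645 dB

Stage 1: 12 dB above -15 dB, reduced 12:1 to 1 dB above → -14 dB.
Stage 2: -14 dB is 26 dB over -40 dB; at 2.5:1 that becomes 10.4 dB over, giving -29.6 dB.
Stage 3: overshoot 1.1 dB → 1.1/20 = 0.055 dB → -30.645 dB; +5 dB make-up → -25.645 dB.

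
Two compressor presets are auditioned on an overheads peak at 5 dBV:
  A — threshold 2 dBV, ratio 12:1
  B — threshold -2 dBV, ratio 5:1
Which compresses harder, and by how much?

A: 3 dB over, compressed to 0.25 dB over, so 2.75 dB of GR.
B: 7 dB over, compressed to 1.4 dB over, so 5.6 dB of GR.
B applies 2.85 dB more gain reduction.

B, by 2.85 dB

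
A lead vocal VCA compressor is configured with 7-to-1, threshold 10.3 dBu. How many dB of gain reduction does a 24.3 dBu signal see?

12 dB

The signal is 14 dB above threshold.
After 7:1 compression the overshoot becomes 14/7 = 2 dB.
So the signal is attenuated by 14 − 2 = 12 dB.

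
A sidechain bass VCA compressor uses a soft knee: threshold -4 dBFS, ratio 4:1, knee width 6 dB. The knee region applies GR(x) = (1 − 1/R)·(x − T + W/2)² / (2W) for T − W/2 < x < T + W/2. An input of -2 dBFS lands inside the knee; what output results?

x − T + W/2 = -2 − (-4) + 3 = 5.
GR = (1 − 1/4) × 5² / 12 = 0.75 × 25 / 12 = 1.5625 dB.
Output = -2 − 1.5625 = -3.5625 dBFS.

-3.5625 dBFS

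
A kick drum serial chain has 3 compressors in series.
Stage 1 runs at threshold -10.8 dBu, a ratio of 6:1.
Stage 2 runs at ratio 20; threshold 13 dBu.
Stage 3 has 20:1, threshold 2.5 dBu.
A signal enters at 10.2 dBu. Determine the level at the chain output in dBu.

Stage 1: 10.2 dBu is 21 dB over -10.8 dBu; at 6:1 that becomes 3.5 dB over, giving -7.3 dBu.
Stage 2: below threshold (-7.3 ≤ 13); passes unchanged; output -7.3 dBu.
Stage 3: -7.3 dBu is at or below the 2.5 dBu threshold — no compression; output -7.3 dBu.

-7.3 dBu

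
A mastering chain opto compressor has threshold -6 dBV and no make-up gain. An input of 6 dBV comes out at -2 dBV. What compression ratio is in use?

3:1

Input overshoot = 6 − (-6) = 12 dB; output overshoot = -2 − (-6) = 4 dB.
Ratio = 12 / 4 = 3.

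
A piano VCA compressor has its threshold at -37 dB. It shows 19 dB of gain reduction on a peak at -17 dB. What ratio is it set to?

20:1

Input overshoot = -17 − (-37) = 20 dB.
Output overshoot = 20 − 19 = 1 dB.
Ratio = input overshoot / output overshoot = 20 / 1 = 20.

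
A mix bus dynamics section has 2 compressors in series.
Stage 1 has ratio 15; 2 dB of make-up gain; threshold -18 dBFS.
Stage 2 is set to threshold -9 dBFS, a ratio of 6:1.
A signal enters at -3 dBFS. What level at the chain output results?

Stage 1: -3 dBFS is 15 dB over -18 dBFS; at 15:1 that becomes 1 dB over, giving -17 dBFS; +2 dB make-up → -15 dBFS.
Stage 2: below threshold (-15 ≤ -9); passes unchanged; output -15 dBFS.

-15 dBFS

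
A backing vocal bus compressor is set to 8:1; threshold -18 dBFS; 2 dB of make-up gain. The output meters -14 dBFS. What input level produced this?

-2 dBFS

Before make-up, the level was -14 − 2 = -16 dBFS.
The compressed level sits -16 − (-18) = 2 dB over threshold.
Undo the ratio: input overshoot = 2 × 8 = 16 dB, giving input = -2 dBFS.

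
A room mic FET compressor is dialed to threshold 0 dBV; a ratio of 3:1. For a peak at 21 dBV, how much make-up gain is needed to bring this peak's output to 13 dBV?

Overshoot 21 dB → 21/3 = 7 dB after compression, so the compressed level is 0 + 7 = 7 dBV.
Make-up = target − compressed = 13 − 7 = 6 dB.

6 dB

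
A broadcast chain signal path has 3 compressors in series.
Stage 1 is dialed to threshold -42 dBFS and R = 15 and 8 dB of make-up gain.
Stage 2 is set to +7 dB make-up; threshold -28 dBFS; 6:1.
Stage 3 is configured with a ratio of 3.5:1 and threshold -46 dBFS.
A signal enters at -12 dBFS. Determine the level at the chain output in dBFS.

-40 dBFS

Stage 1: overshoot 30 dB → 30/15 = 2 dB → -40 dBFS; +8 dB make-up → -32 dBFS.
Stage 2: below threshold (-32 ≤ -28); passes unchanged; make-up brings it to -25 dBFS.
Stage 3: -25 dBFS is 21 dB over -46 dBFS; at 3.5:1 that becomes 6 dB over, giving -40 dBFS.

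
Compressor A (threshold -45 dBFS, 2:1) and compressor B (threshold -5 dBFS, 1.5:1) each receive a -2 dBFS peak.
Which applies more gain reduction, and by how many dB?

A: 43 dB over, compressed to 21.5 dB over, so 21.5 dB of GR.
B: 3 dB over, compressed to 2 dB over, so 1 dB of GR.
A applies 20.5 dB more gain reduction.

A, by 20.5 dB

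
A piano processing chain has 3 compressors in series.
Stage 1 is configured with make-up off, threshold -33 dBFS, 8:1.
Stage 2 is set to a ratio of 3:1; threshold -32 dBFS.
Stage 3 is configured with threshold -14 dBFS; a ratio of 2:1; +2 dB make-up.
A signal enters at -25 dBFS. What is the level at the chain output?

-30 dBFS

Stage 1: overshoot 8 dB → 8/8 = 1 dB → -32 dBFS.
Stage 2: -32 dBFS is at or below the -32 dBFS threshold — no compression; output -32 dBFS.
Stage 3: below threshold (-32 ≤ -14); passes unchanged; make-up brings it to -30 dBFS.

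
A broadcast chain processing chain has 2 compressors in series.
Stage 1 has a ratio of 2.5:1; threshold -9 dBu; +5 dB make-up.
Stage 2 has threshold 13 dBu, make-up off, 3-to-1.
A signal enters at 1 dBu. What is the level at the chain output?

Stage 1: 10 dB above -9 dBu, reduced 2.5:1 to 4 dB above → -5 dBu; +5 dB make-up → 0 dBu.
Stage 2: below threshold (0 ≤ 13); passes unchanged; output 0 dBu.

0 dBu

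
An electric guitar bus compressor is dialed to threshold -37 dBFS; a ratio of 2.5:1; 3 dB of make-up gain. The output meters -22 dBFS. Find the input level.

-7 dBFS

Before make-up, the level was -22 − 3 = -25 dBFS.
Post-compression overshoot = -25 − (-37) = 12 dB.
Input overshoot = R × output overshoot = 30 dB → input = -37 + 30 = -7 dBFS.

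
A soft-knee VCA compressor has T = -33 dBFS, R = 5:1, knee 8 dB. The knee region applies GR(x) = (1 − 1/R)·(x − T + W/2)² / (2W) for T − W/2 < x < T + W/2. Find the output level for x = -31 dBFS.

-32.8 dBFS

x − T + W/2 = -31 − (-33) + 4 = 6.
GR = (1 − 1/5) × 6² / 16 = 0.8 × 36 / 16 = 1.8 dB.
Output = -31 − 1.8 = -32.8 dBFS.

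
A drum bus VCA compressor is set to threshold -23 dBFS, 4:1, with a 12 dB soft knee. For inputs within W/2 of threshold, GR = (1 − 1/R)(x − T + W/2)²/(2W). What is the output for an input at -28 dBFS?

x − T + W/2 = -28 − (-23) + 6 = 1.
GR = (1 − 1/4) × 1² / 24 = 0.75 × 1 / 24 = 0.03125 dB.
Output = -28 − 0.03125 = -28.03125 dBFS.

-28.03125 dBFS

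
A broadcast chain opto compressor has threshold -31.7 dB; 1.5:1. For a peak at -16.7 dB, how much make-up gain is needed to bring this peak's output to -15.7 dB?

6 dB

The peak compresses to -31.7 + 15/1.5 = -21.7 dB.
To reach -15.7 dB requires -15.7 − (-21.7) = 6 dB of make-up.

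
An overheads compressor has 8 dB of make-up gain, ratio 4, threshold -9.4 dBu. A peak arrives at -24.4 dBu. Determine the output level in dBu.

-24.4 dBu is 15 dB below the -9.4 dBu threshold, so no gain reduction is applied.
Make-up gain adds 8 dB: -24.4 + 8 = -16.4 dBu.

-16.4 dBu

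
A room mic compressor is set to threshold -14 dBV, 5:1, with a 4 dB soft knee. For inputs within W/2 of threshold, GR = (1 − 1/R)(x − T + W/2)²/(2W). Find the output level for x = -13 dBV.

x − T + W/2 = -13 − (-14) + 2 = 3.
GR = (1 − 1/5) × 3² / 8 = 0.8 × 9 / 8 = 0.9 dB.
Output = -13 − 0.9 = -13.9 dBV.

-13.9 dBV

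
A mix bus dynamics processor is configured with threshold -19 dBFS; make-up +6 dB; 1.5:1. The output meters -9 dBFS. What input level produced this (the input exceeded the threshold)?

-13 dBFS

Before make-up, the level was -9 − 6 = -15 dBFS.
Post-compression overshoot = -15 − (-19) = 4 dB.
Input overshoot = R × output overshoot = 6 dB → input = -19 + 6 = -13 dBFS.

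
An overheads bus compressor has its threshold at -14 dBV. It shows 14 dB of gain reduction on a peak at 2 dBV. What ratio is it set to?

Input overshoot = 2 − (-14) = 16 dB.
Output overshoot = 16 − 14 = 2 dB.
Ratio = input overshoot / output overshoot = 16 / 2 = 8.

8:1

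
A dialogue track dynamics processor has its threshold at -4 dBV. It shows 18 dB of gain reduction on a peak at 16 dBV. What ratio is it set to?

Input overshoot = 16 − (-4) = 20 dB.
Output overshoot = 20 − 18 = 2 dB.
Ratio = input overshoot / output overshoot = 20 / 2 = 10.

10:1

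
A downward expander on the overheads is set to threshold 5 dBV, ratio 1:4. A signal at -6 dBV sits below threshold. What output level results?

-39 dBV

Below threshold, a 1:4 expander applies gain = (4−1)×(T − x) of attenuation.
(4−1) × 11 = 33 dB, so output = -6 − 33 = -39 dBV.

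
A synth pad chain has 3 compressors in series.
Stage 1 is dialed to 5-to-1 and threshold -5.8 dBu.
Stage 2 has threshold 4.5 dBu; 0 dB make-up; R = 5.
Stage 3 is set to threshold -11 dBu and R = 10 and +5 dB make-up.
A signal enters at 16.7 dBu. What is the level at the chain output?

-5.03 dBu

Stage 1: overshoot 22.5 dB → 22.5/5 = 4.5 dB → -1.3 dBu.
Stage 2: -1.3 dBu is at or below the 4.5 dBu threshold — no compression; output -1.3 dBu.
Stage 3: overshoot 9.7 dB → 9.7/10 = 0.97 dB → -10.03 dBu; +5 dB make-up → -5.03 dBu.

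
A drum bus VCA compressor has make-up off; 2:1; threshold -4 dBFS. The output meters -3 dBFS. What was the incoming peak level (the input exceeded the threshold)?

-2 dBFS

Post-compression overshoot = -3 − (-4) = 1 dB.
Before 2:1 compression the overshoot was 1 × 2 = 2 dB, so input = -4 + 2 = -2 dBFS.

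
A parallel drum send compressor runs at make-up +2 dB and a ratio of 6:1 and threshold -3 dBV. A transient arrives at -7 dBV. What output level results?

-5 dBV

-7 dBV is 4 dB below the -3 dBV threshold, so no gain reduction is applied.
Make-up gain adds 2 dB: -7 + 2 = -5 dBV.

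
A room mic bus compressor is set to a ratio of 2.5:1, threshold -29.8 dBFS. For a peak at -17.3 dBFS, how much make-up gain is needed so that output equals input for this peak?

Without make-up, output = threshold + overshoot/2.5 = -29.8 + 5 = -24.8 dBFS.
Gap to target: 7.5 dB.

7.5 dB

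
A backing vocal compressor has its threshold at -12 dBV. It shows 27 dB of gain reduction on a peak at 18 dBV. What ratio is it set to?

Input overshoot = 18 − (-12) = 30 dB.
Output overshoot = 30 − 27 = 3 dB.
Ratio = input overshoot / output overshoot = 30 / 3 = 10.

10:1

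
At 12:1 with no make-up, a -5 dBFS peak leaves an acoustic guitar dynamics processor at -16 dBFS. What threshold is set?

-17 dBFS

Let T be the threshold. Output overshoot = (input overshoot)/R, so -16 − T = (-5 − T)/12.
12·(-16 − T) = -5 − T → 11·T = -192 − (-5) = -187.
T = -187/11 = -17 dBFS.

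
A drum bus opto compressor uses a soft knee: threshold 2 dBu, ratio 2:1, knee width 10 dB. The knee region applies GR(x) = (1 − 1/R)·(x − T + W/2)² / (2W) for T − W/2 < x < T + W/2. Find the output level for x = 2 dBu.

x − T + W/2 = 2 − 2 + 5 = 5.
GR = (1 − 1/2) × 5² / 20 = 0.5 × 25 / 20 = 0.625 dB.
Output = 2 − 0.625 = 1.375 dBu.

1.375 dBu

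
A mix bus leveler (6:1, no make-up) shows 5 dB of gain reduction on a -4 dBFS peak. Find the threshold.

Input is 6 dB above T (since output overshoot × R = input overshoot: (-9 − T)·6 = -4 − T gives T = -10 dBFS).
Check: -10 + (-4 − (-10))/6 = -10 + 1 = -9 dBFS. ✓

-10 dBFS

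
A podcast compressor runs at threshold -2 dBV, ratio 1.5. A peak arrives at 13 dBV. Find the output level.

Overshoot: 13 − (-2) = 15 dB.
The 15 dB excess becomes 10 dB after 1.5:1 reduction.
Output = -2 + 10 = 8 dBV.

8 dBV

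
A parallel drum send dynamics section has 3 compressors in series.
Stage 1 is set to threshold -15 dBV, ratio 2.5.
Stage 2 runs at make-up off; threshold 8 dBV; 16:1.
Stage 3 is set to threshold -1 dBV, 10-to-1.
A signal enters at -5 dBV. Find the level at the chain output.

Stage 1: -5 dBV is 10 dB over -15 dBV; at 2.5:1 that becomes 4 dB over, giving -11 dBV.
Stage 2: -11 dBV is at or below the 8 dBV threshold — no compression; output -11 dBV.
Stage 3: -11 dBV ≤ -1 dBV, so stage 3 doesn't engage; output -11 dBV.

-11 dBV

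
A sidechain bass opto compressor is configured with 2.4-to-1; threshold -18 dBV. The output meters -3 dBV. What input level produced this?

The compressed level sits -3 − (-18) = 15 dB over threshold.
Before 2.4:1 compression the overshoot was 15 × 2.4 = 36 dB, so input = -18 + 36 = 18 dBV.

18 dBV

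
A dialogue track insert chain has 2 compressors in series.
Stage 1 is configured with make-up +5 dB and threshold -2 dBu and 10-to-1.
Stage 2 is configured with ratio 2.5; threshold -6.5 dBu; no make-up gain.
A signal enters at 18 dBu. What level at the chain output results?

Stage 1: 18 dBu is 20 dB over -2 dBu; at 10:1 that becomes 2 dB over, giving 0 dBu; +5 dB make-up → 5 dBu.
Stage 2: 11.5 dB above -6.5 dBu, reduced 2.5:1 to 4.6 dB above → -1.9 dBu.

-1.9 dBu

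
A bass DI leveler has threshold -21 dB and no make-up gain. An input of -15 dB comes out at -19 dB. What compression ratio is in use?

Input overshoot = -15 − (-21) = 6 dB; output overshoot = -19 − (-21) = 2 dB.
Ratio = 6 / 2 = 3.

3:1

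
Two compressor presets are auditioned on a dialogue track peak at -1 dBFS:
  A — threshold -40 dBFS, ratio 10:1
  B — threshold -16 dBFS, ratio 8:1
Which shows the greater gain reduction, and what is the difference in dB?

A: GR = 39 − 39/10 = 35.1 dB.
B: GR = 15 − 15/8 = 13.125 dB.
Difference: 21.975 dB in favour of A.

A, by 21.975 dB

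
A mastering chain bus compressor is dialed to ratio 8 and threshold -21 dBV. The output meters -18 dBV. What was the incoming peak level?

3 dBV

Post-compression overshoot = -18 − (-21) = 3 dB.
Input overshoot = R × output overshoot = 24 dB → input = -21 + 24 = 3 dBV.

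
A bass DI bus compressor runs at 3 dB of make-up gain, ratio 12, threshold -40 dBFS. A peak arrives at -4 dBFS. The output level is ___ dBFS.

-34 dBFS

The input is 36 dB above the -40 dBFS threshold.
At 12:1 the overshoot is divided by 12, leaving 3 dB above threshold.
So the level is -40 + 3 = -37 dBFS; make-up adds 3 dB, giving -34 dBFS.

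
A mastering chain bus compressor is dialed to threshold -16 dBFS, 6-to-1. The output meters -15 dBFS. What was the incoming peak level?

Post-compression overshoot = -15 − (-16) = 1 dB.
Before 6:1 compression the overshoot was 1 × 6 = 6 dB, so input = -16 + 6 = -10 dBFS.

-10 dBFS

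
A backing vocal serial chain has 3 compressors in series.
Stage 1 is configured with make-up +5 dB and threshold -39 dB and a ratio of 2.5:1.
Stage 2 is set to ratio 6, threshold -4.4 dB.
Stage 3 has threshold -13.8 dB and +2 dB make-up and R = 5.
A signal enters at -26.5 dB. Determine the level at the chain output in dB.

Stage 1: -26.5 dB is 12.5 dB over -39 dB; at 2.5:1 that becomes 5 dB over, giving -34 dB; +5 dB make-up → -29 dB.
Stage 2: -29 dB ≤ -4.4 dB, so stage 2 doesn't engage; output -29 dB.
Stage 3: -29 dB is at or below the -13.8 dB threshold — no compression; make-up brings it to -27 dB.

-27 dB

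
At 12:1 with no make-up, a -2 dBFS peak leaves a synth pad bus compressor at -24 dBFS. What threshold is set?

-26 dBFS

Let T be the threshold. Output overshoot = (input overshoot)/R, so -24 − T = (-2 − T)/12.
12·(-24 − T) = -2 − T → 11·T = -288 − (-2) = -286.
T = -286/11 = -26 dBFS.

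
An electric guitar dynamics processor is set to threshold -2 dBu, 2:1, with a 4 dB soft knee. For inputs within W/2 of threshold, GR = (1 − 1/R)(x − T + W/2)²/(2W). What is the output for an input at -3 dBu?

x − T + W/2 = -3 − (-2) + 2 = 1.
GR = (1 − 1/2) × 1² / 8 = 0.5 × 1 / 8 = 0.0625 dB.
Output = -3 − 0.0625 = -3.0625 dBu.

-3.0625 dBu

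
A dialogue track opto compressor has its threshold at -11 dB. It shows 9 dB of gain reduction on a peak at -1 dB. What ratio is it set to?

10:1

Input overshoot = -1 − (-11) = 10 dB.
Output overshoot = 10 − 9 = 1 dB.
Ratio = input overshoot / output overshoot = 10 / 1 = 10.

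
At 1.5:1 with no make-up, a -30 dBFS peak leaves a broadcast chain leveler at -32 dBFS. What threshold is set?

Gain reduction = -30 − (-32) = 2 dB; output overshoot = GR / (R − 1) = 2 / 0.5 = 4 dB.
Threshold = output − output overshoot = -32 − 4 = -36 dBFS.

-36 dBFS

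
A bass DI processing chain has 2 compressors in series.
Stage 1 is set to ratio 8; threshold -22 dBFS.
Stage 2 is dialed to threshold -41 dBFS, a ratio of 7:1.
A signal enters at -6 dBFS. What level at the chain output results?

-38 dBFS

Stage 1: overshoot 16 dB → 16/8 = 2 dB → -20 dBFS.
Stage 2: 21 dB above -41 dBFS, reduced 7:1 to 3 dB above → -38 dBFS.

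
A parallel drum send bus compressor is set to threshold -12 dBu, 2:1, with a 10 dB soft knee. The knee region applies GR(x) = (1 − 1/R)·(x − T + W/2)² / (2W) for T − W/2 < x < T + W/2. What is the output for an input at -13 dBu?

x − T + W/2 = -13 − (-12) + 5 = 4.
GR = (1 − 1/2) × 4² / 20 = 0.5 × 16 / 20 = 0.4 dB.
Output = -13 − 0.4 = -13.4 dBu.

-13.4 dBu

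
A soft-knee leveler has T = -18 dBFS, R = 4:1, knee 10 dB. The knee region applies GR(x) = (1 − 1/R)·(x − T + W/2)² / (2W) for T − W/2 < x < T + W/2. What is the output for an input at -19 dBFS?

-19.6 dBFS

x − T + W/2 = -19 − (-18) + 5 = 4.
GR = (1 − 1/4) × 4² / 20 = 0.75 × 16 / 20 = 0.6 dB.
Output = -19 − 0.6 = -19.6 dBFS.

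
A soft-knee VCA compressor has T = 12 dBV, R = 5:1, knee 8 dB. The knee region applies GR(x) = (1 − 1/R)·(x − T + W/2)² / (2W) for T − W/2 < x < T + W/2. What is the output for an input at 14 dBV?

x − T + W/2 = 14 − 12 + 4 = 6.
GR = (1 − 1/5) × 6² / 16 = 0.8 × 36 / 16 = 1.8 dB.
Output = 14 − 1.8 = 12.2 dBV.

12.2 dBV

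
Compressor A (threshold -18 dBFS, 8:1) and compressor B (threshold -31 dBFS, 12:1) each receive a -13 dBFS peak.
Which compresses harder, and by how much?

B, by 12.125 dB

A: GR = 5 − 5/8 = 4.375 dB.
B: GR = 18 − 18/12 = 16.5 dB.
Difference: 12.125 dB in favour of B.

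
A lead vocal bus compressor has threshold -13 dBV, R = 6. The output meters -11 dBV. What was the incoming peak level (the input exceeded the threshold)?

-1 dBV

That's 2 dB above the -13 dBV threshold.
Before 6:1 compression the overshoot was 2 × 6 = 12 dB, so input = -13 + 12 = -1 dBV.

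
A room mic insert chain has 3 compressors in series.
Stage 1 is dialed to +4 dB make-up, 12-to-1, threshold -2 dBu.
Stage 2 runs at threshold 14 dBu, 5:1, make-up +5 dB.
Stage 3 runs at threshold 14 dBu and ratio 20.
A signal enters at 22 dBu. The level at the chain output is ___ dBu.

Stage 1: 24 dB above -2 dBu, reduced 12:1 to 2 dB above → 0 dBu; +4 dB make-up → 4 dBu.
Stage 2: below threshold (4 ≤ 14); passes unchanged; make-up brings it to 9 dBu.
Stage 3: below threshold (9 ≤ 14); passes unchanged; output 9 dBu.

9 dBu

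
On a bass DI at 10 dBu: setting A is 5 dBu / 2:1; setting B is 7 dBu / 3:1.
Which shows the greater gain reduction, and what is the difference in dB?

A, by 0.5 dB

A: overshoot 5 dB → output overshoot 2.5 dB → GR 2.5 dB.
B: overshoot 3 dB → output overshoot 1 dB → GR 2 dB.
A reduces 0.5 dB more.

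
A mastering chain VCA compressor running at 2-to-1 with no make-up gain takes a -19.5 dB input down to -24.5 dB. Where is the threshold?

Gain reduction = -19.5 − (-24.5) = 5 dB; output overshoot = GR / (R − 1) = 5 / 1 = 5 dB.
Threshold = output − output overshoot = -24.5 − 5 = -29.5 dB.

-29.5 dB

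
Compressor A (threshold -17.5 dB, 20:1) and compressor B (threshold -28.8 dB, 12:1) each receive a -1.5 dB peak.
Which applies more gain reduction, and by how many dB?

B, by 9.825 dB

A: GR = 16 − 16/20 = 15.2 dB.
B: GR = 27.3 − 27.3/12 = 25.025 dB.
Difference: 9.825 dB in favour of B.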